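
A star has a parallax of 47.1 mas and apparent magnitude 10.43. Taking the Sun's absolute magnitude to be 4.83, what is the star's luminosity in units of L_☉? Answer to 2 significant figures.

L/L_☉ ≈ 0.026

d = 1/p = 1000/47.1 mas = 21.23 pc
M = m − 5 log₁₀ d + 5 = 10.43 − 5·1.3270 + 5 = 8.795
M − M_☉ = 8.795 − 4.83 = 3.965
L/L_☉ = 10^(−0.4 × 3.965) = 0.02594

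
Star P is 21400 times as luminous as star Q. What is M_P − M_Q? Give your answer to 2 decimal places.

M_P − M_Q ≈ -10.83

Pogson: ΔM = −2.5 log₁₀(ratio) = −2.5 log₁₀(21400) = −2.5 × 4.3304 = -10.826
Star P is brighter, so it has the smaller magnitude: the difference is negative.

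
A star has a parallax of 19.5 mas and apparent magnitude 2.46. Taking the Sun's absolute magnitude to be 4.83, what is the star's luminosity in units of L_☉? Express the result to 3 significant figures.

L/L_☉ ≈ 233

d = 1/p = 1000/19.5 mas = 51.28 pc
M = m − 5 log₁₀ d + 5 = 2.46 − 5·1.7100 + 5 = -1.090
M − M_☉ = -1.090 − 4.83 = -5.920
L/L_☉ = 10^(−0.4 × -5.920) = 233.3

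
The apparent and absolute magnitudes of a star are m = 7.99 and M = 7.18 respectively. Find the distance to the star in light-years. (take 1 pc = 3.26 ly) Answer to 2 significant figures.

Distance modulus: m − M = 7.99 − (7.18) = 0.810
m − M = 5 log₁₀ d − 5
log₁₀ d = (m − M)/5 + 1 = 1.1620
d = 10^1.1620 = 14.52 pc
= 47.34 ly

d ≈ 47 ly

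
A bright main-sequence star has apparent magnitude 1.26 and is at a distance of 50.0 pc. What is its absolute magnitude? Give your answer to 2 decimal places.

5 log₁₀(d/10 pc) = 5 log₁₀(50.00) − 5 = 3.495
M = m − 5 log₁₀(d/10) = 1.26 − 3.495 = -2.235

M ≈ -2.23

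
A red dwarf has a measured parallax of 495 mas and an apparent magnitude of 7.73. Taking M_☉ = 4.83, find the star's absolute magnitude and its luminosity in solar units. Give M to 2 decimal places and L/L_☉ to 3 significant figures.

M ≈ 11.20; L/L_☉ ≈ 2.82×10^-3

d = 1/p = 1000/495 mas = 2.020 pc
M = m − 5 log₁₀ d + 5 = 7.73 − 5·0.3054 + 5 = 11.203
M − M_☉ = 11.203 − 4.83 = 6.373
L/L_☉ = 10^(−0.4 × 6.373) = 2.824×10^-3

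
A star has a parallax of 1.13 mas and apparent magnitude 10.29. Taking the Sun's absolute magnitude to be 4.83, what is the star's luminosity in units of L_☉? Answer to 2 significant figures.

L/L_☉ ≈ 51

d = 1/p = 1000/1.13 mas = 885.0 pc
M = m − 5 log₁₀ d + 5 = 10.29 − 5·2.9469 + 5 = 0.555
M − M_☉ = 0.555 − 4.83 = -4.275
L/L_☉ = 10^(−0.4 × -4.275) = 51.27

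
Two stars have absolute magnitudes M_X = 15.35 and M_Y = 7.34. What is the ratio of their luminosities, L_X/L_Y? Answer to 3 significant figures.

L_X/L_Y ≈ 6.25×10^-4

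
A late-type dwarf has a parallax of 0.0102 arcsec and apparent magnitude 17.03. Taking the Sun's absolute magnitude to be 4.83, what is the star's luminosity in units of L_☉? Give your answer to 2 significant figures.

d = 1/p = 1/0.0102″ = 98.04 pc
M = m − 5 log₁₀ d + 5 = 17.03 − 5·1.9914 + 5 = 12.073
M − M_☉ = 12.073 − 4.83 = 7.243
L/L_☉ = 10^(−0.4 × 7.243) = 1.267×10^-3

L/L_☉ ≈ 1.3×10^-3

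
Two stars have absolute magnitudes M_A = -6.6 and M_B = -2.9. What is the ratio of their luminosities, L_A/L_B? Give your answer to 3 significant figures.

ΔM = M_A − M_B = -3.7
L_A/L_B = 10^(−0.4 ΔM) = 10^1.480 = 30.20

L_A/L_B ≈ 30.2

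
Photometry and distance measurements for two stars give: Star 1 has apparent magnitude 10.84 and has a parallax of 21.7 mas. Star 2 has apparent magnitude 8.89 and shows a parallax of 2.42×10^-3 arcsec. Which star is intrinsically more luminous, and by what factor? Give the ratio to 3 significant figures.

Star 1: p = 21.7 mas = 0.0217″ → d = 1/p = 46.08 pc
Star 1: M = m − 5 log₁₀ d + 5 = 10.84 − 5·1.6635 + 5 = 7.522
Star 2: d = 1/p = 1/2.42×10^-3″ = 413.2 pc
Star 2: M = m − 5 log₁₀ d + 5 = 8.89 − 5·2.6162 + 5 = 0.809
ΔM = M_1 − M_2 = 7.522 − (0.809) = 6.713; smaller M is more luminous → Star 2.
L ratio = 10^(0.4 |ΔM|) = 10^2.685 = 484.5

Star 2 is more luminous, by a factor of 484.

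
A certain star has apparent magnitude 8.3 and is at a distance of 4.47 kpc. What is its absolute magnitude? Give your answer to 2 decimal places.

M ≈ -4.95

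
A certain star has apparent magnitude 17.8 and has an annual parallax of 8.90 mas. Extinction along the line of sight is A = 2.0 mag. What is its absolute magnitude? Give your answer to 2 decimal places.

M ≈ 10.55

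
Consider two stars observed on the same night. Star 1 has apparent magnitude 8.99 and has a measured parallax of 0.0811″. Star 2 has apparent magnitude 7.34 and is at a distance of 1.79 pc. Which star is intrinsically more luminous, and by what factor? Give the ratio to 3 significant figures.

Star 1 is more luminous, by a factor of 10.4.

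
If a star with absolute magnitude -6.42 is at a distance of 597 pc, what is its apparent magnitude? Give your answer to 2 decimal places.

m ≈ 2.46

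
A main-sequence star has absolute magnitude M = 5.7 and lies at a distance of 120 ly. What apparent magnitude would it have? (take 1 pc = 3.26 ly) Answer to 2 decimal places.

m ≈ 8.53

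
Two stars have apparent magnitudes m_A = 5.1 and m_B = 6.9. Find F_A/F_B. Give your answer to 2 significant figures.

F_A/F_B ≈ 5.2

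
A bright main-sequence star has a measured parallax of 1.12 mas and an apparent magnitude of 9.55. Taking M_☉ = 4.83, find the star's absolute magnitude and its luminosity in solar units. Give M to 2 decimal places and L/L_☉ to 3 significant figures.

M ≈ -0.20; L/L_☉ ≈ 103

d = 1/p = 1000/1.12 mas = 892.9 pc
M = m − 5 log₁₀ d + 5 = 9.55 − 5·2.9508 + 5 = -0.204
M − M_☉ = -0.204 − 4.83 = -5.034
L/L_☉ = 10^(−0.4 × -5.034) = 103.2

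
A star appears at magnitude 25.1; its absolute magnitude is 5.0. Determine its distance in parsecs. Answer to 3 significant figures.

d ≈ 105000 pc

Distance modulus: m − M = 25.1 − (5.0) = 20.100
m − M = 5 log₁₀ d − 5
log₁₀ d = (m − M)/5 + 1 = 5.0200
d = 10^5.0200 = 104700 pc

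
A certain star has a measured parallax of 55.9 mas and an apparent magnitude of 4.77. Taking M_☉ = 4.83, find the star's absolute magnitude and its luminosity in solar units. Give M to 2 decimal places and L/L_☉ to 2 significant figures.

d = 1/p = 1000/55.9 mas = 17.89 pc
M = m − 5 log₁₀ d + 5 = 4.77 − 5·1.2526 + 5 = 3.507
M − M_☉ = 3.507 − 4.83 = -1.323
L/L_☉ = 10^(−0.4 × -1.323) = 3.382

M ≈ 3.51; L/L_☉ ≈ 3.4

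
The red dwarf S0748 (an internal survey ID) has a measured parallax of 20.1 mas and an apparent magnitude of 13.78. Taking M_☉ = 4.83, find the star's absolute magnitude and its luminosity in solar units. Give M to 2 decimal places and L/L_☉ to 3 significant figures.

M ≈ 10.30; L/L_☉ ≈ 6.51×10^-3

d = 1/p = 1000/20.1 mas = 49.75 pc
M = m − 5 log₁₀ d + 5 = 13.78 − 5·1.6968 + 5 = 10.296
M − M_☉ = 10.296 − 4.83 = 5.466
L/L_☉ = 10^(−0.4 × 5.466) = 6.510×10^-3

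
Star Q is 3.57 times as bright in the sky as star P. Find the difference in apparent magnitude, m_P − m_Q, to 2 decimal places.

Pogson: Δm = −2.5 log₁₀(ratio) = −2.5 log₁₀(3.57) = −2.5 × 0.5527 = -1.382
Star Q is brighter so has the smaller magnitude: m_P − m_Q is positive.

m_P − m_Q ≈ 1.38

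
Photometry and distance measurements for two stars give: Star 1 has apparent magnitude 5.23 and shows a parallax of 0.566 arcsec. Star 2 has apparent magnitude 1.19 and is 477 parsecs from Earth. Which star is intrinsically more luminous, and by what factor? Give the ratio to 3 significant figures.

Star 2 is more luminous, by a factor of 3.01×10^6.

Star 1: d = 1/p = 1/0.566″ = 1.767 pc
Star 1: M = m − 5 log₁₀ d + 5 = 5.23 − 5·0.2472 + 5 = 8.994
Star 2: M = m − 5 log₁₀ d + 5 = 1.19 − 5·2.6785 + 5 = -7.203
ΔM = M_1 − M_2 = 8.994 − (-7.203) = 16.197; smaller M is more luminous → Star 2.
L ratio = 10^(0.4 |ΔM|) = 10^6.479 = 3.011×10^6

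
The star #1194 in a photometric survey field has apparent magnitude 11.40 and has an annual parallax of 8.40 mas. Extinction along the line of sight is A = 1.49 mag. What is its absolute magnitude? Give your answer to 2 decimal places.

p = 8.40 mas = 8.40×10^-3″ → d = 1/p = 119.0 pc
5 log₁₀(d/10 pc) = 5 log₁₀(119.0) − 5 = 5.379
M = m − 5 log₁₀(d/10) − A = 11.40 − 5.379 − 1.49 = 4.531

M ≈ 4.53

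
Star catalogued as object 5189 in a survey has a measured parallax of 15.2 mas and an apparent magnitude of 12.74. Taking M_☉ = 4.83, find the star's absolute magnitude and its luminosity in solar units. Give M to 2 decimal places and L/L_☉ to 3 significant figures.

M ≈ 8.65; L/L_☉ ≈ 0.0297

d = 1/p = 1000/15.2 mas = 65.79 pc
M = m − 5 log₁₀ d + 5 = 12.74 − 5·1.8182 + 5 = 8.649
M − M_☉ = 8.649 − 4.83 = 3.819
L/L_☉ = 10^(−0.4 × 3.819) = 0.02967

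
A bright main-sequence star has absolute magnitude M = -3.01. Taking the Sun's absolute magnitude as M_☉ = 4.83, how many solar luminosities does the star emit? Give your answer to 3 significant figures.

M − M_☉ = -3.01 − 4.83 = -7.840
L/L_☉ = 10^(−0.4 (M − M_☉)) = 10^3.136 = 1368

L/L_☉ ≈ 1370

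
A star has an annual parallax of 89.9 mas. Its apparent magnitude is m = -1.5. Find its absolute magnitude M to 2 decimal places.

p = 89.9 mas = 0.0899″ → d = 1/p = 11.12 pc
5 log₁₀(d/10 pc) = 5 log₁₀(11.12) − 5 = 0.231
M = m − 5 log₁₀(d/10) = -1.5 − 0.231 = -1.731

M ≈ -1.73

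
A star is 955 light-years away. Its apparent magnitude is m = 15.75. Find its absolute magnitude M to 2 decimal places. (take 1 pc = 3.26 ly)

d = 955 ly / 3.26 = 292.9 pc
5 log₁₀(d/10 pc) = 5 log₁₀(292.9) − 5 = 7.334
M = m − 5 log₁₀(d/10) = 15.75 − 7.334 = 8.416

M ≈ 8.42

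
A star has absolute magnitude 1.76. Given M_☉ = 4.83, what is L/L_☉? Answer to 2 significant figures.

L/L_☉ ≈ 17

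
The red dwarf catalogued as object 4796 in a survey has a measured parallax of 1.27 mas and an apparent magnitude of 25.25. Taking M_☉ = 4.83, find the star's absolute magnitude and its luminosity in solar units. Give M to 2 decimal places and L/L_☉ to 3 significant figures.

M ≈ 15.77; L/L_☉ ≈ 4.21×10^-5

d = 1/p = 1000/1.27 mas = 787.4 pc
M = m − 5 log₁₀ d + 5 = 25.25 − 5·2.8962 + 5 = 15.769
M − M_☉ = 15.769 − 4.83 = 10.939
L/L_☉ = 10^(−0.4 × 10.939) = 4.211×10^-5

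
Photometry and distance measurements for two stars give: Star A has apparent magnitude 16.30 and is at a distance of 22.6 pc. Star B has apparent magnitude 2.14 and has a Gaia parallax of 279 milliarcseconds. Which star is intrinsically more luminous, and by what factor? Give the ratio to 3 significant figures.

Star A: M = m − 5 log₁₀ d + 5 = 16.30 − 5·1.3541 + 5 = 14.529
Star B: p = 279 mas = 0.279″ → d = 1/p = 3.584 pc
Star B: M = m − 5 log₁₀ d + 5 = 2.14 − 5·0.5544 + 5 = 4.368
ΔM = M_A − M_B = 14.529 − (4.368) = 10.161; smaller M is more luminous → Star B.
L ratio = 10^(0.4 |ΔM|) = 10^4.065 = 11600

Star B is more luminous, by a factor of 11600.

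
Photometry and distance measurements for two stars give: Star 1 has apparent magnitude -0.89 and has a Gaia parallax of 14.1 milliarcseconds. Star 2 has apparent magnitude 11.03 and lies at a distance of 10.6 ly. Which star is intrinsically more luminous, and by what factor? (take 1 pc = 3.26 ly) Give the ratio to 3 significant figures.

Star 1 is more luminous, by a factor of 2.79×10^7.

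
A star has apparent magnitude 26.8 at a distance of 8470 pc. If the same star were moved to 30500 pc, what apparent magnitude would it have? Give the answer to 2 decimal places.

m ≈ 29.58

Flux ∝ 1/d², so Δm = 5 log₁₀(d₂/d₁) = 5 log₁₀(30500/8470) = 2.782
m₂ = m₁ + Δm = 26.8 + (2.782) = 29.582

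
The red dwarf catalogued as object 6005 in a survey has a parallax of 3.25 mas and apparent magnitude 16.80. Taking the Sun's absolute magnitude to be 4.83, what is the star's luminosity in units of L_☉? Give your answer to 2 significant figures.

d = 1/p = 1000/3.25 mas = 307.7 pc
M = m − 5 log₁₀ d + 5 = 16.80 − 5·2.4881 + 5 = 9.359
M − M_☉ = 9.359 − 4.83 = 4.529
L/L_☉ = 10^(−0.4 × 4.529) = 0.01543

L/L_☉ ≈ 0.015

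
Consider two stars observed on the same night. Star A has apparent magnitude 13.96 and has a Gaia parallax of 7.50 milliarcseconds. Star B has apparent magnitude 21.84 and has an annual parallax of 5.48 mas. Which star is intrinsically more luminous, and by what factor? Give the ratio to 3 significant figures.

Star A: p = 7.50 mas = 7.50×10^-3″ → d = 1/p = 133.3 pc
Star A: M = m − 5 log₁₀ d + 5 = 13.96 − 5·2.1249 + 5 = 8.335
Star B: p = 5.48 mas = 5.48×10^-3″ → d = 1/p = 182.5 pc
Star B: M = m − 5 log₁₀ d + 5 = 21.84 − 5·2.2612 + 5 = 15.534
ΔM = M_A − M_B = 8.335 − (15.534) = -7.199; smaller M is more luminous → Star A.
L ratio = 10^(0.4 |ΔM|) = 10^2.879 = 757.6

Star A is more luminous, by a factor of 758.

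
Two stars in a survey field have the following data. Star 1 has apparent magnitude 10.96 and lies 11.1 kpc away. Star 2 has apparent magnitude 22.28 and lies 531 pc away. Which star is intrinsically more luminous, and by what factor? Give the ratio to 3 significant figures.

Star 1 is more luminous, by a factor of 1.47×10^7.

Star 1: d = 11.1 kpc = 11100 pc
Star 1: M = m − 5 log₁₀ d + 5 = 10.96 − 5·4.0453 + 5 = -4.267
Star 2: M = m − 5 log₁₀ d + 5 = 22.28 − 5·2.7251 + 5 = 13.655
ΔM = M_1 − M_2 = -4.267 − (13.655) = -17.921; smaller M is more luminous → Star 1.
L ratio = 10^(0.4 |ΔM|) = 10^7.168 = 1.474×10^7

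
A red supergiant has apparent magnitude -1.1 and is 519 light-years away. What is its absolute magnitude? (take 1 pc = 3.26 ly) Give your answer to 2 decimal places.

M ≈ -7.11

d = 519 ly / 3.26 = 159.2 pc
5 log₁₀(d/10 pc) = 5 log₁₀(159.2) − 5 = 6.010
M = m − 5 log₁₀(d/10) = -1.1 − 6.010 = -7.110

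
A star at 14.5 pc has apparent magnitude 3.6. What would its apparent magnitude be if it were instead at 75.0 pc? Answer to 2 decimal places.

Flux ∝ 1/d², so Δm = 5 log₁₀(d₂/d₁) = 5 log₁₀(75.0/14.5) = 3.568
m₂ = m₁ + Δm = 3.6 + (3.568) = 7.168

m ≈ 7.17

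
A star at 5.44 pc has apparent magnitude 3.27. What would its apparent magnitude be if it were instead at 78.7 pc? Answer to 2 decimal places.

m ≈ 9.07

Flux ∝ 1/d², so Δm = 5 log₁₀(d₂/d₁) = 5 log₁₀(78.7/5.44) = 5.802
m₂ = m₁ + Δm = 3.27 + (5.802) = 9.072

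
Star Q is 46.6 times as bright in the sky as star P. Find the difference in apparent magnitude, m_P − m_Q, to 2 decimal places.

m_P − m_Q ≈ 4.17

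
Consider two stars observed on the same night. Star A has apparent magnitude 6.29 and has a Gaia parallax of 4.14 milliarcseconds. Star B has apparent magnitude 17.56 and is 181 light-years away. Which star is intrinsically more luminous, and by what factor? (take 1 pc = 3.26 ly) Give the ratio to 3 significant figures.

Star A is more luminous, by a factor of 610000.

Star A: p = 4.14 mas = 4.14×10^-3″ → d = 1/p = 241.5 pc
Star A: M = m − 5 log₁₀ d + 5 = 6.29 − 5·2.3830 + 5 = -0.625
Star B: d = 181 ly / 3.26 = 55.52 pc
Star B: M = m − 5 log₁₀ d + 5 = 17.56 − 5·1.7445 + 5 = 13.838
ΔM = M_A − M_B = -0.625 − (13.838) = -14.463; smaller M is more luminous → Star A.
L ratio = 10^(0.4 |ΔM|) = 10^5.785 = 609600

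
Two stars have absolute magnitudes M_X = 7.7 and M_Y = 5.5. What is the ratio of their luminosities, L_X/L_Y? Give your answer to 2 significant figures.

L_X/L_Y ≈ 0.13

ΔM = M_X − M_Y = 2.2
L_X/L_Y = 10^(−0.4 ΔM) = 10^-0.880 = 0.1318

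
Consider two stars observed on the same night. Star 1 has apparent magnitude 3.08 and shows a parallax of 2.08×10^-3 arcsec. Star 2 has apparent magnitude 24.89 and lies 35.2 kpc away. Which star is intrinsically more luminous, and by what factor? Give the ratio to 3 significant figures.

Star 1 is more luminous, by a factor of 98800.

Star 1: d = 1/p = 1/2.08×10^-3″ = 480.8 pc
Star 1: M = m − 5 log₁₀ d + 5 = 3.08 − 5·2.6819 + 5 = -5.330
Star 2: d = 35.2 kpc = 35200 pc
Star 2: M = m − 5 log₁₀ d + 5 = 24.89 − 5·4.5465 + 5 = 7.157
ΔM = M_1 − M_2 = -5.330 − (7.157) = -12.487; smaller M is more luminous → Star 1.
L ratio = 10^(0.4 |ΔM|) = 10^4.995 = 98810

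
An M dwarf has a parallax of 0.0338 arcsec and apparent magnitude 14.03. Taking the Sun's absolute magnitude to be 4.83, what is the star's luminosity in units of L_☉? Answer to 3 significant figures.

L/L_☉ ≈ 1.83×10^-3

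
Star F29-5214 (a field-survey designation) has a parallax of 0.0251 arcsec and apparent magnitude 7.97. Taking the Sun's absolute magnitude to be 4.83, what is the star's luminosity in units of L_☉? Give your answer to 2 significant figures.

d = 1/p = 1/0.0251″ = 39.84 pc
M = m − 5 log₁₀ d + 5 = 7.97 − 5·1.6003 + 5 = 4.968
M − M_☉ = 4.968 − 4.83 = 0.138
L/L_☉ = 10^(−0.4 × 0.138) = 0.8803

L/L_☉ ≈ 0.88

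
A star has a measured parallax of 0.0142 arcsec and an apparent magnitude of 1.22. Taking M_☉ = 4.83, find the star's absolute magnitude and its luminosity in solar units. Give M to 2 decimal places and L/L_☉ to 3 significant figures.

M ≈ -3.02; L/L_☉ ≈ 1380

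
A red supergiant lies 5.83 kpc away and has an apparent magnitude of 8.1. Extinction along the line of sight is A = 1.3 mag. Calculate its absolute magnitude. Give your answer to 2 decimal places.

M ≈ -7.03

d = 5.83 kpc = 5830 pc
5 log₁₀(d/10 pc) = 5 log₁₀(5830) − 5 = 13.828
M = m − 5 log₁₀(d/10) − A = 8.1 − 13.828 − 1.3 = -7.028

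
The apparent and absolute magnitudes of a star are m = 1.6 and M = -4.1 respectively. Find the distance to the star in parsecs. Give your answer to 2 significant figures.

Distance modulus: m − M = 1.6 − (-4.1) = 5.700
m − M = 5 log₁₀ d − 5
log₁₀ d = (m − M)/5 + 1 = 2.1400
d = 10^2.1400 = 138.0 pc

d ≈ 140 pc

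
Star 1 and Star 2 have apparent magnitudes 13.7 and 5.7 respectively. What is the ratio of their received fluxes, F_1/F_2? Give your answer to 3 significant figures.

F_1/F_2 ≈ 6.31×10^-4

Δm = 13.7 − (5.7) = 8.0
Flux ratio = 10^(−0.4 Δm) = 10^(−0.4 × 8.0) = 10^-3.200 = 6.310×10^-4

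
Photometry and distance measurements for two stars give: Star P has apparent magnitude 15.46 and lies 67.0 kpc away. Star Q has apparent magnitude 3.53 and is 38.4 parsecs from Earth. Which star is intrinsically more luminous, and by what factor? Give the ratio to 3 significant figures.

Star P is more luminous, by a factor of 51.5.

Star P: d = 67.0 kpc = 67000 pc
Star P: M = m − 5 log₁₀ d + 5 = 15.46 − 5·4.8261 + 5 = -3.670
Star Q: M = m − 5 log₁₀ d + 5 = 3.53 − 5·1.5843 + 5 = 0.608
ΔM = M_P − M_Q = -3.670 − (0.608) = -4.279; smaller M is more luminous → Star P.
L ratio = 10^(0.4 |ΔM|) = 10^1.711 = 51.46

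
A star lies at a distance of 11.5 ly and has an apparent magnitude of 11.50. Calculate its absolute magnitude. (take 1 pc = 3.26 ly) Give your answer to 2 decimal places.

M ≈ 13.76

d = 11.5 ly / 3.26 = 3.528 pc
5 log₁₀(d/10 pc) = 5 log₁₀(3.528) − 5 = -2.263
M = m − 5 log₁₀(d/10) = 11.50 + 2.263 = 13.763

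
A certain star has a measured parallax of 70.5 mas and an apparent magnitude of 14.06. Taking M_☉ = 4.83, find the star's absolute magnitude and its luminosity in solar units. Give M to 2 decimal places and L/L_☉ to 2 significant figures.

d = 1/p = 1000/70.5 mas = 14.18 pc
M = m − 5 log₁₀ d + 5 = 14.06 − 5·1.1518 + 5 = 13.301
M − M_☉ = 13.301 − 4.83 = 8.471
L/L_☉ = 10^(−0.4 × 8.471) = 4.089×10^-4

M ≈ 13.30; L/L_☉ ≈ 4.1×10^-4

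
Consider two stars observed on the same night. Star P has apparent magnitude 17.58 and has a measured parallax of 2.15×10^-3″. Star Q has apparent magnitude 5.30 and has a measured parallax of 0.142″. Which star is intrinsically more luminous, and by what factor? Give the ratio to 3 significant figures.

Star Q is more luminous, by a factor of 18.7.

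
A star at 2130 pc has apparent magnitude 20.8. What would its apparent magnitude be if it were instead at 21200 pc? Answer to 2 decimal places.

m ≈ 25.79

Flux ∝ 1/d², so Δm = 5 log₁₀(d₂/d₁) = 5 log₁₀(21200/2130) = 4.990
m₂ = m₁ + Δm = 20.8 + (4.990) = 25.790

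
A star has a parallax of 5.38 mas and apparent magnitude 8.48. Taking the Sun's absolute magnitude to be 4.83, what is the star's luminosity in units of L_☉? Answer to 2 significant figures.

L/L_☉ ≈ 12

d = 1/p = 1000/5.38 mas = 185.9 pc
M = m − 5 log₁₀ d + 5 = 8.48 − 5·2.2692 + 5 = 2.134
M − M_☉ = 2.134 − 4.83 = -2.696
L/L_☉ = 10^(−0.4 × -2.696) = 11.98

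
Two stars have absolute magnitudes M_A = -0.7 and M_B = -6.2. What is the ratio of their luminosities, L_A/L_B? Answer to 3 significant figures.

ΔM = M_A − M_B = 5.5
L_A/L_B = 10^(−0.4 ΔM) = 10^-2.200 = 6.310×10^-3

L_A/L_B ≈ 6.31×10^-3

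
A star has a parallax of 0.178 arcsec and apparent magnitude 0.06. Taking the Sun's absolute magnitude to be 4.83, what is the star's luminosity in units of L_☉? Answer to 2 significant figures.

d = 1/p = 1/0.178″ = 5.618 pc
M = m − 5 log₁₀ d + 5 = 0.06 − 5·0.7496 + 5 = 1.312
M − M_☉ = 1.312 − 4.83 = -3.518
L/L_☉ = 10^(−0.4 × -3.518) = 25.54

L/L_☉ ≈ 26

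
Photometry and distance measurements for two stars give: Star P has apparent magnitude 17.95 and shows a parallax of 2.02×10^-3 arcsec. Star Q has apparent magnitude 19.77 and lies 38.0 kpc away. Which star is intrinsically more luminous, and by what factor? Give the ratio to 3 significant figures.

Star Q is more luminous, by a factor of 1100.

Star P: d = 1/p = 1/2.02×10^-3″ = 495.0 pc
Star P: M = m − 5 log₁₀ d + 5 = 17.95 − 5·2.6946 + 5 = 9.477
Star Q: d = 38.0 kpc = 38000 pc
Star Q: M = m − 5 log₁₀ d + 5 = 19.77 − 5·4.5798 + 5 = 1.871
ΔM = M_P − M_Q = 9.477 − (1.871) = 7.606; smaller M is more luminous → Star Q.
L ratio = 10^(0.4 |ΔM|) = 10^3.042 = 1102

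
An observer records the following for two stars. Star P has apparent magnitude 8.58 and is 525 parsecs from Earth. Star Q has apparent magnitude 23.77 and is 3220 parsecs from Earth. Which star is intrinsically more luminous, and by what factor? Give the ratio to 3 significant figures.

Star P: M = m − 5 log₁₀ d + 5 = 8.58 − 5·2.7202 + 5 = -0.021
Star Q: M = m − 5 log₁₀ d + 5 = 23.77 − 5·3.5079 + 5 = 11.231
ΔM = M_P − M_Q = -0.021 − (11.231) = -11.252; smaller M is more luminous → Star P.
L ratio = 10^(0.4 |ΔM|) = 10^4.501 = 31670

Star P is more luminous, by a factor of 31700.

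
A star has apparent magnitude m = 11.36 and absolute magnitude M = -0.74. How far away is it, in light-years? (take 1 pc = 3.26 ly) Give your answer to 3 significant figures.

Distance modulus: m − M = 11.36 − (-0.74) = 12.100
m − M = 5 log₁₀ d − 5
log₁₀ d = (m − M)/5 + 1 = 3.4200
d = 10^3.4200 = 2630 pc
= 8575 ly

d ≈ 8570 ly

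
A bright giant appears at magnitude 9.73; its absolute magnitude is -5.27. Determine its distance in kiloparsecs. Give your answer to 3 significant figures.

d ≈ 10.0 kpc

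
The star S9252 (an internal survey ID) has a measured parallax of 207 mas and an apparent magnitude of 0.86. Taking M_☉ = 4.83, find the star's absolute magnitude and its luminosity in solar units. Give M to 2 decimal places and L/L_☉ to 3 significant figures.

d = 1/p = 1000/207 mas = 4.831 pc
M = m − 5 log₁₀ d + 5 = 0.86 − 5·0.6840 + 5 = 2.440
M − M_☉ = 2.440 − 4.83 = -2.390
L/L_☉ = 10^(−0.4 × -2.390) = 9.038

M ≈ 2.44; L/L_☉ ≈ 9.04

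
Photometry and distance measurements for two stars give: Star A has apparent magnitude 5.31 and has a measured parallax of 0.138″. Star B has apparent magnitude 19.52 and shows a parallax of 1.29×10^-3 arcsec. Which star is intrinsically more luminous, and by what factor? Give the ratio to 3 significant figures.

Star A is more luminous, by a factor of 42.2.

Star A: d = 1/p = 1/0.138″ = 7.246 pc
Star A: M = m − 5 log₁₀ d + 5 = 5.31 − 5·0.8601 + 5 = 6.009
Star B: d = 1/p = 1/1.29×10^-3″ = 775.2 pc
Star B: M = m − 5 log₁₀ d + 5 = 19.52 − 5·2.8894 + 5 = 10.073
ΔM = M_A − M_B = 6.009 − (10.073) = -4.064; smaller M is more luminous → Star A.
L ratio = 10^(0.4 |ΔM|) = 10^1.625 = 42.21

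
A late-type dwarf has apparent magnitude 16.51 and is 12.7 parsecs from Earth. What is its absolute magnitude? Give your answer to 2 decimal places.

5 log₁₀(d/10 pc) = 5 log₁₀(12.70) − 5 = 0.519
M = m − 5 log₁₀(d/10) = 16.51 − 0.519 = 15.991

M ≈ 15.99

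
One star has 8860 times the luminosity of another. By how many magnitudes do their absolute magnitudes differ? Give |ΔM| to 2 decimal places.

|ΔM| ≈ 9.87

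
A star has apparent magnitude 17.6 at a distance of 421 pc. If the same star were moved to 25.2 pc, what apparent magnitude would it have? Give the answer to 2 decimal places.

m ≈ 11.49

Flux ∝ 1/d², so Δm = 5 log₁₀(d₂/d₁) = 5 log₁₀(25.2/421) = -6.114
m₂ = m₁ + Δm = 17.6 + (-6.114) = 11.486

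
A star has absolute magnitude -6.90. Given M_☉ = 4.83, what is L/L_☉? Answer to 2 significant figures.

L/L_☉ ≈ 49000

M − M_☉ = -6.90 − 4.83 = -11.730
L/L_☉ = 10^(−0.4 (M − M_☉)) = 10^4.692 = 49200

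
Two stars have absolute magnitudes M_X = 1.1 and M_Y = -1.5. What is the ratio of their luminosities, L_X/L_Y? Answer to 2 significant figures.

ΔM = M_X − M_Y = 2.6
L_X/L_Y = 10^(−0.4 ΔM) = 10^-1.040 = 0.09120

L_X/L_Y ≈ 0.091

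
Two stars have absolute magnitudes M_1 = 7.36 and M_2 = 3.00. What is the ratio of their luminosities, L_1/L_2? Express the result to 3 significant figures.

ΔM = M_1 − M_2 = 4.36
L_1/L_2 = 10^(−0.4 ΔM) = 10^-1.744 = 0.01803

L_1/L_2 ≈ 0.0180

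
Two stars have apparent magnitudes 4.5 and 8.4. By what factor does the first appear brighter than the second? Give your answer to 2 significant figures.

36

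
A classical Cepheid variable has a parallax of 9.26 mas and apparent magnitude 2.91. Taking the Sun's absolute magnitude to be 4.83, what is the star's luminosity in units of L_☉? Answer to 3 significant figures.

d = 1/p = 1000/9.26 mas = 108.0 pc
M = m − 5 log₁₀ d + 5 = 2.91 − 5·2.0334 + 5 = -2.257
M − M_☉ = -2.257 − 4.83 = -7.087
L/L_☉ = 10^(−0.4 × -7.087) = 683.6

L/L_☉ ≈ 684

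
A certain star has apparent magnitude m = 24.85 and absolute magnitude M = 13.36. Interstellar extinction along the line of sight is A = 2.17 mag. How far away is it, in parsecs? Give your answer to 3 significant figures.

d ≈ 731 pc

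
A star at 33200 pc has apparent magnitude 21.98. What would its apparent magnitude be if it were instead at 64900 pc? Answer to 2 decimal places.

m ≈ 23.44

Flux ∝ 1/d², so Δm = 5 log₁₀(d₂/d₁) = 5 log₁₀(64900/33200) = 1.456
m₂ = m₁ + Δm = 21.98 + (1.456) = 23.436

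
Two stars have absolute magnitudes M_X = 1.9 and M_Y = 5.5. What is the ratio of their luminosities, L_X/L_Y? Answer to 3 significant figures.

L_X/L_Y ≈ 27.5

ΔM = M_X − M_Y = -3.6
L_X/L_Y = 10^(−0.4 ΔM) = 10^1.440 = 27.54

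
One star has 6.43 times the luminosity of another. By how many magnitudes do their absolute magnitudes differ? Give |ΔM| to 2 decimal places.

|ΔM| ≈ 2.02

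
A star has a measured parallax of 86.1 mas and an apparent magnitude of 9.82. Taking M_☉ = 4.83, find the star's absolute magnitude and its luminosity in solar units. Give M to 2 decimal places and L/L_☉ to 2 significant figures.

M ≈ 9.50; L/L_☉ ≈ 0.014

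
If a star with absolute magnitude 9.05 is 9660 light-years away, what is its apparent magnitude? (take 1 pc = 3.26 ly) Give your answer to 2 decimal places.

m ≈ 21.41

d = 9660 ly / 3.26 = 2963 pc
m = M + 5 log₁₀ d − 5 = 9.05 + 5·3.4718 − 5 = 21.409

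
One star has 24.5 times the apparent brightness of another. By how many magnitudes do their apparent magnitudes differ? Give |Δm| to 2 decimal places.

|Δm| ≈ 3.47

Pogson: Δm = −2.5 log₁₀(ratio) = −2.5 log₁₀(24.5) = −2.5 × 1.3892 = -3.473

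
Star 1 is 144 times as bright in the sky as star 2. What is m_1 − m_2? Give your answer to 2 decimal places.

Pogson: Δm = −2.5 log₁₀(ratio) = −2.5 log₁₀(144) = −2.5 × 2.1584 = -5.396
Star 1 is brighter, so it has the smaller magnitude: the difference is negative.

m_1 − m_2 ≈ -5.40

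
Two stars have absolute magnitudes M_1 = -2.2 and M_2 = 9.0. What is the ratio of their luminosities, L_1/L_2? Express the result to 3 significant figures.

L_1/L_2 ≈ 30200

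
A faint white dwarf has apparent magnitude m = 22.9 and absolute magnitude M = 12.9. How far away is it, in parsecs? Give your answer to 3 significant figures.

Distance modulus: m − M = 22.9 − (12.9) = 10.000
m − M = 5 log₁₀ d − 5
log₁₀ d = (m − M)/5 + 1 = 3.0000
d = 10^3.0000 = 1000 pc

d ≈ 1000 pc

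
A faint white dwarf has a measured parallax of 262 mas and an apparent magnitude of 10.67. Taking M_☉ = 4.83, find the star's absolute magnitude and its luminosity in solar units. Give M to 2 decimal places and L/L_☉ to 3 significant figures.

d = 1/p = 1000/262 mas = 3.817 pc
M = m − 5 log₁₀ d + 5 = 10.67 − 5·0.5817 + 5 = 12.762
M − M_☉ = 12.762 − 4.83 = 7.932
L/L_☉ = 10^(−0.4 × 7.932) = 6.720×10^-4

M ≈ 12.76; L/L_☉ ≈ 6.72×10^-4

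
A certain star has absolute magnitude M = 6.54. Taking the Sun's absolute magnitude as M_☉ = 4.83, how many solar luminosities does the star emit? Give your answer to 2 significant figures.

L/L_☉ ≈ 0.21

M − M_☉ = 6.54 − 4.83 = 1.710
L/L_☉ = 10^(−0.4 (M − M_☉)) = 10^-0.684 = 0.2070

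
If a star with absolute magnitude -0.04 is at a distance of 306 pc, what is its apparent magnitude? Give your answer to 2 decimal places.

m = M + 5 log₁₀ d − 5 = -0.04 + 5·2.4857 − 5 = 7.389

m ≈ 7.39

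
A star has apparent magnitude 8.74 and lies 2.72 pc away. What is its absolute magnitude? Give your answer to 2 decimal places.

5 log₁₀(d/10 pc) = 5 log₁₀(2.720) − 5 = -2.827
M = m − 5 log₁₀(d/10) = 8.74 + 2.827 = 11.567

M ≈ 11.57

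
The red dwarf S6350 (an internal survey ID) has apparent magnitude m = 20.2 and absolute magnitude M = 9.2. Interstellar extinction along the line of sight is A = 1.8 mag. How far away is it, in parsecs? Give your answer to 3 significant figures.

m − M = 5 log₁₀(d/10 pc) + A  ⇒  20.2 − (9.2) − 1.8 = 5 log₁₀(d/10)
9.200 = 5 log₁₀(d/10)
log₁₀ d = (m − M − A)/5 + 1 = 2.8400
d = 10^2.8400 = 691.8 pc

d ≈ 692 pc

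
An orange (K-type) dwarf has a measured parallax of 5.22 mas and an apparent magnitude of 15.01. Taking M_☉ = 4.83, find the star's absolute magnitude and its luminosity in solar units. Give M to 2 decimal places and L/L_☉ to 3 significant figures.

M ≈ 8.60; L/L_☉ ≈ 0.0311

d = 1/p = 1000/5.22 mas = 191.6 pc
M = m − 5 log₁₀ d + 5 = 15.01 − 5·2.2823 + 5 = 8.598
M − M_☉ = 8.598 − 4.83 = 3.768
L/L_☉ = 10^(−0.4 × 3.768) = 0.03109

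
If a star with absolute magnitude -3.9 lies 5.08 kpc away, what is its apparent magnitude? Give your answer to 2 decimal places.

d = 5.08 kpc = 5080 pc
m = M + 5 log₁₀ d − 5 = -3.9 + 5·3.7059 − 5 = 9.629

m ≈ 9.63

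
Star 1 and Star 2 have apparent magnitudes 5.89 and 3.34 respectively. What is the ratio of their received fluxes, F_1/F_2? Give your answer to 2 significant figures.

Δm = 5.89 − (3.34) = 2.55
Flux ratio = 10^(−0.4 Δm) = 10^(−0.4 × 2.55) = 10^-1.020 = 0.09550

F_1/F_2 ≈ 0.095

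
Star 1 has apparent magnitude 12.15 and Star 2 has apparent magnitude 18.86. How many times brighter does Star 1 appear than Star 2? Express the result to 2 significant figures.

480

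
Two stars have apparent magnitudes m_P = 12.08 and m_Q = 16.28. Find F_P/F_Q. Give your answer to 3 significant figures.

Δm = 12.08 − (16.28) = -4.20
Flux ratio = 10^(−0.4 Δm) = 10^(−0.4 × -4.20) = 10^1.680 = 47.86

F_P/F_Q ≈ 47.9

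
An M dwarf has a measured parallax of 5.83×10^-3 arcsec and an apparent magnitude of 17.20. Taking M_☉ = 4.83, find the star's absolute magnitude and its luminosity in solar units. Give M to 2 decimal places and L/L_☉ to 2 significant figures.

d = 1/p = 1/5.83×10^-3″ = 171.5 pc
M = m − 5 log₁₀ d + 5 = 17.20 − 5·2.2343 + 5 = 11.028
M − M_☉ = 11.028 − 4.83 = 6.198
L/L_☉ = 10^(−0.4 × 6.198) = 3.316×10^-3

M ≈ 11.03; L/L_☉ ≈ 3.3×10^-3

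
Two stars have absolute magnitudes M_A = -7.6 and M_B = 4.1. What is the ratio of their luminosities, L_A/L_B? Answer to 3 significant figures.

L_A/L_B ≈ 47900

ΔM = M_A − M_B = -11.7
L_A/L_B = 10^(−0.4 ΔM) = 10^4.680 = 47860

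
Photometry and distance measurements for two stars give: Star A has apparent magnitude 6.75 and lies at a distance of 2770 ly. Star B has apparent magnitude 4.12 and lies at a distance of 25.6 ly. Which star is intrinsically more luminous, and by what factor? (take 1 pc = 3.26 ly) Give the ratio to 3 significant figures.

Star A is more luminous, by a factor of 1040.

Star A: d = 2770 ly / 3.26 = 849.7 pc
Star A: M = m − 5 log₁₀ d + 5 = 6.75 − 5·2.9293 + 5 = -2.896
Star B: d = 25.6 ly / 3.26 = 7.853 pc
Star B: M = m − 5 log₁₀ d + 5 = 4.12 − 5·0.8950 + 5 = 4.645
ΔM = M_A − M_B = -2.896 − (4.645) = -7.541; smaller M is more luminous → Star A.
L ratio = 10^(0.4 |ΔM|) = 10^3.016 = 1039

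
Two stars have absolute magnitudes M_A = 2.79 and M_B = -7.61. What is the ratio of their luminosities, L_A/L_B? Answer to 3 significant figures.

L_A/L_B ≈ 6.92×10^-5

ΔM = M_A − M_B = 10.40
L_A/L_B = 10^(−0.4 ΔM) = 10^-4.160 = 6.918×10^-5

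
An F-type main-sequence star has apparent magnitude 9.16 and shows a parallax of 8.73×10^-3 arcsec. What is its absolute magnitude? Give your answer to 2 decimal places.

M ≈ 3.87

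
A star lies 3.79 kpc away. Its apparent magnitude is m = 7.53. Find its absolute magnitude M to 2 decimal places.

M ≈ -5.36

d = 3.79 kpc = 3790 pc
5 log₁₀(d/10 pc) = 5 log₁₀(3790) − 5 = 12.893
M = m − 5 log₁₀(d/10) = 7.53 − 12.893 = -5.363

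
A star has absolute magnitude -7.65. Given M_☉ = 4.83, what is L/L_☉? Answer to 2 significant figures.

M − M_☉ = -7.65 − 4.83 = -12.480
L/L_☉ = 10^(−0.4 (M − M_☉)) = 10^4.992 = 98170

L/L_☉ ≈ 98000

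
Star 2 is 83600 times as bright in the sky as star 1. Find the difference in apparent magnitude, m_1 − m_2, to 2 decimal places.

m_1 − m_2 ≈ 12.31

Pogson: Δm = −2.5 log₁₀(ratio) = −2.5 log₁₀(83600) = −2.5 × 4.9222 = -12.306
Star 2 is brighter so has the smaller magnitude: m_1 − m_2 is positive.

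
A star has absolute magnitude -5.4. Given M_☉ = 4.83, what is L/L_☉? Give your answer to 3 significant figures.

M − M_☉ = -5.4 − 4.83 = -10.230
L/L_☉ = 10^(−0.4 (M − M_☉)) = 10^4.092 = 12360

L/L_☉ ≈ 12400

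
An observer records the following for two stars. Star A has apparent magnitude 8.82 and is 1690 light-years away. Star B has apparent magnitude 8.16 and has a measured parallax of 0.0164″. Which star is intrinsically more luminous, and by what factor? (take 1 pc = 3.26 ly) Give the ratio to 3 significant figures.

Star A: d = 1690 ly / 3.26 = 518.4 pc
Star A: M = m − 5 log₁₀ d + 5 = 8.82 − 5·2.7147 + 5 = 0.247
Star B: d = 1/p = 1/0.0164″ = 60.98 pc
Star B: M = m − 5 log₁₀ d + 5 = 8.16 − 5·1.7852 + 5 = 4.234
ΔM = M_A − M_B = 0.247 − (4.234) = -3.988; smaller M is more luminous → Star A.
L ratio = 10^(0.4 |ΔM|) = 10^1.595 = 39.36

Star A is more luminous, by a factor of 39.4.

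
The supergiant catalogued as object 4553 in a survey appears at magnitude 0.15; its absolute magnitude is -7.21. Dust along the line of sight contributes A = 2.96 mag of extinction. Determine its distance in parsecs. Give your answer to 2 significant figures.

d ≈ 76 pc

m − M = 5 log₁₀(d/10 pc) + A  ⇒  0.15 − (-7.21) − 2.96 = 5 log₁₀(d/10)
4.400 = 5 log₁₀(d/10)
log₁₀ d = (m − M − A)/5 + 1 = 1.8800
d = 10^1.8800 = 75.86 pc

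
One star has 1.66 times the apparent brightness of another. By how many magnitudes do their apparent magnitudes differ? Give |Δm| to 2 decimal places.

|Δm| ≈ 0.55

Pogson: Δm = −2.5 log₁₀(ratio) = −2.5 log₁₀(1.66) = −2.5 × 0.2201 = -0.550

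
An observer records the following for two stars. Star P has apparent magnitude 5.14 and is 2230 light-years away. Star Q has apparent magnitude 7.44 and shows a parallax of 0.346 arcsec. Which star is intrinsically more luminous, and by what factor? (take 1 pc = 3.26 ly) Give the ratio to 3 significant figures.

Star P: d = 2230 ly / 3.26 = 684.0 pc
Star P: M = m − 5 log₁₀ d + 5 = 5.14 − 5·2.8351 + 5 = -4.035
Star Q: d = 1/p = 1/0.346″ = 2.890 pc
Star Q: M = m − 5 log₁₀ d + 5 = 7.44 − 5·0.4609 + 5 = 10.135
ΔM = M_P − M_Q = -4.035 − (10.135) = -14.171; smaller M is more luminous → Star P.
L ratio = 10^(0.4 |ΔM|) = 10^5.668 = 465900

Star P is more luminous, by a factor of 466000.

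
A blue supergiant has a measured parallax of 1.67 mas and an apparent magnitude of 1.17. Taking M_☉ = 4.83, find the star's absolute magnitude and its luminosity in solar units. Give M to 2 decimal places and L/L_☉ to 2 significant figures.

M ≈ -7.72; L/L_☉ ≈ 100000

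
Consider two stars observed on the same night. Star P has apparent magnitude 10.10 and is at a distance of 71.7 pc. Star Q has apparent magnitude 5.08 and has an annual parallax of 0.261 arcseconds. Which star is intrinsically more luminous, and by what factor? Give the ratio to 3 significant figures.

Star P: M = m − 5 log₁₀ d + 5 = 10.10 − 5·1.8555 + 5 = 5.822
Star Q: d = 1/p = 1/0.261″ = 3.831 pc
Star Q: M = m − 5 log₁₀ d + 5 = 5.08 − 5·0.5834 + 5 = 7.163
ΔM = M_P − M_Q = 5.822 − (7.163) = -1.341; smaller M is more luminous → Star P.
L ratio = 10^(0.4 |ΔM|) = 10^0.536 = 3.438

Star P is more luminous, by a factor of 3.44.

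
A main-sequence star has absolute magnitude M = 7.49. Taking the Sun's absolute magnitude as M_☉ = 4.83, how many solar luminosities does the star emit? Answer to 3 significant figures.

M − M_☉ = 7.49 − 4.83 = 2.660
L/L_☉ = 10^(−0.4 (M − M_☉)) = 10^-1.064 = 0.08630

L/L_☉ ≈ 0.0863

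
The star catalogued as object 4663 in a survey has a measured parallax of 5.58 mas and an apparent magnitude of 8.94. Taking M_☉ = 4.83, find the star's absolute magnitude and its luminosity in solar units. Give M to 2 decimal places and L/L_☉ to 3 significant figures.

M ≈ 2.67; L/L_☉ ≈ 7.29

d = 1/p = 1000/5.58 mas = 179.2 pc
M = m − 5 log₁₀ d + 5 = 8.94 − 5·2.2534 + 5 = 2.673
M − M_☉ = 2.673 − 4.83 = -2.157
L/L_☉ = 10^(−0.4 × -2.157) = 7.290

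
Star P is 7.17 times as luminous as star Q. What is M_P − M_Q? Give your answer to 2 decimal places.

M_P − M_Q ≈ -2.14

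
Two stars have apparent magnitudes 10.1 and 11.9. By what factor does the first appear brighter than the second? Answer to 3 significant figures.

Δm = 10.1 − (11.9) = -1.8
Flux ratio = 10^(−0.4 Δm) = 10^(−0.4 × -1.8) = 10^0.720 = 5.248

5.25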